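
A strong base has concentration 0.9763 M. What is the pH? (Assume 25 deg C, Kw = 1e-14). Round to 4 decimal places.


A strong base dissociates completely, so [OH-] equals the given concentration.
pOH = -log10([OH-]) = -log10(0.9763) = 0.010417
pH = 14 - pOH = 14 - 0.010417
pH = 13.989583, rounded to 4 dp:

13.9896


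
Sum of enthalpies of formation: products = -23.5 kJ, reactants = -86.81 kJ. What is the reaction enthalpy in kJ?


dH_rxn = sum(dH_f products) - sum(dH_f reactants)
dH_rxn = -23.5 - (-86.81)
dH_rxn = 63.31 kJ:

63.31 kJ


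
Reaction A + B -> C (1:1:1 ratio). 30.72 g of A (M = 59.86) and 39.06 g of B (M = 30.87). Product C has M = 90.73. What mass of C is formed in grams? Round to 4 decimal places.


Find moles of each reactant; the smaller value is the limiting reagent in a 1:1:1 reaction, so moles_C equals moles of the limiter.
n_A = mass_A / M_A = 30.72 / 59.86 = 0.513197 mol
n_B = mass_B / M_B = 39.06 / 30.87 = 1.265306 mol
Limiting reagent: A (smaller), n_limiting = 0.513197 mol
mass_C = n_limiting * M_C = 0.513197 * 90.73
mass_C = 46.56236381 g, rounded to 4 dp:

46.5624 g


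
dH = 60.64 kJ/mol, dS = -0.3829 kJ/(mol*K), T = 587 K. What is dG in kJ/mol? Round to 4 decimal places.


Gibbs: dG = dH - T*dS (consistent units, dS already in kJ/(mol*K)).
T*dS = 587 * -0.3829 = -224.7623
dG = 60.64 - (-224.7623)
dG = 285.4023 kJ/mol, rounded to 4 dp:

285.4023 kJ/mol


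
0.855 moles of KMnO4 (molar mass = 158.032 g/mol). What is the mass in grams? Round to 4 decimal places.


mass = n * M
mass = 0.855 * 158.032
mass = 135.11736 g, rounded to 4 dp:

135.1174 g


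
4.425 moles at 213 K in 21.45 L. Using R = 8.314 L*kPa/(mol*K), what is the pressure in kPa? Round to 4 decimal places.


PV = nRT, solve for P = nRT / V.
nRT = 4.425 * 8.314 * 213 = 7836.1529
P = 7836.1529 / 21.45
P = 365.32181352 kPa, rounded to 4 dp:

365.3218 kPa


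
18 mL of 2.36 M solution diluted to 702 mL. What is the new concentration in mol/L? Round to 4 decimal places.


Dilution: M1*V1 = M2*V2, solve for M2.
M2 = M1*V1 / V2
M2 = 2.36 * 18 / 702
M2 = 42.48 / 702
M2 = 0.06051282 mol/L, rounded to 4 dp:

0.0605 mol/L


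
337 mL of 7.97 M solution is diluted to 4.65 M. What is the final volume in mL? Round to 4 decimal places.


Dilution: M1*V1 = M2*V2, solve for V2.
V2 = M1*V1 / M2
V2 = 7.97 * 337 / 4.65
V2 = 2685.89 / 4.65
V2 = 577.61075269 mL, rounded to 4 dp:

577.6108 mL


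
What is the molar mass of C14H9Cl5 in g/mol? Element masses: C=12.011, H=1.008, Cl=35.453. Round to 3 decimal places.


M = sum(count * atomic_mass) over atoms.
M = 14*12.011 + 9*1.008 + 5*35.453
M = 168.154 + 9.072 + 177.265
M = 354.491 g/mol, rounded to 3 dp:

354.491 g/mol


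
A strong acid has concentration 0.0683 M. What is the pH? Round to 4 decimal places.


A strong acid dissociates completely, so [H+] equals the given concentration.
pH = -log10([H+]) = -log10(0.0683)
pH = 1.1655793, rounded to 4 dp:

1.1656


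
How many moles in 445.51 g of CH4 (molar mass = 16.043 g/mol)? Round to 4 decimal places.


n = mass / M
n = 445.51 / 16.043
n = 27.76974381 mol, rounded to 4 dp:

27.7697 mol


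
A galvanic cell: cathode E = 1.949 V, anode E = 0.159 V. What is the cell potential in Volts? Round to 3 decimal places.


Standard cell potential: E_cell = E_cathode - E_anode.
E_cell = 1.949 - (0.159)
E_cell = 1.79 V, rounded to 3 dp:

1.790 V


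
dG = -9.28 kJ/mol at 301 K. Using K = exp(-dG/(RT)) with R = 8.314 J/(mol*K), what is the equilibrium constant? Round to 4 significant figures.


dG is in kJ/mol; multiply by 1000 to match R in J/(mol*K).
RT = 8.314 * 301 = 2502.514 J/mol
exponent = -dG*1000 / (RT) = -(-9.28*1000) / 2502.514 = 3.70827096
K = exp(3.70827096)
K = 40.78323, rounded to 4 significant figures:

40.78


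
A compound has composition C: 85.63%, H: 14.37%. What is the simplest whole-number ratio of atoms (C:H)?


Assume 100 g of compound, divide each mass% by atomic mass to get moles, then normalize by the smallest to get a raw atom ratio.
Moles per 100 g: C: 85.63/12.011 = 7.1293, H: 14.37/1.008 = 14.256
Raw ratio (divide by min = 7.1293): C: 1.0, H: 2.0
Multiply by 1 to clear fractions: C: 1.0 ~= 1, H: 2.0 ~= 2
Reduce by GCD to get the simplest whole-number ratio:

1:2


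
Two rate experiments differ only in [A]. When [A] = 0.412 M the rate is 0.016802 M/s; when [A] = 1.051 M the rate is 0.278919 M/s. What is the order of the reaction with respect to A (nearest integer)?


Rate is proportional to [A]^n, so rate2/rate1 = ([A]2/[A]1)^n. Take logs to solve for n.
rate2/rate1 = 0.278919 / 0.016802 = 16.6003
[A]2/[A]1 = 1.051 / 0.412 = 2.551
n = ln(16.6003) / ln(2.551) = 3.0
Nearest integer order:

3


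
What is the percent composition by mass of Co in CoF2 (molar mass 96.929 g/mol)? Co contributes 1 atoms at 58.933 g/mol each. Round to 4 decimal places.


pct = 100 * (n_elem * M_elem) / M_total
mass_contribution = 1 * 58.933 = 58.933 g/mol
pct = 100 * 58.933 / 96.929
pct = 60.80017332 %, rounded to 4 dp:

60.8002 %


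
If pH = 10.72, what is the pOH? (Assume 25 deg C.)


At 25 deg C, pH + pOH = 14.
pOH = 14 - pH = 14 - 10.72
pOH = 3.28:

3.28


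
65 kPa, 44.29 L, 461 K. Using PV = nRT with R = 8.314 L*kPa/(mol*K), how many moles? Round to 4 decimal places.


PV = nRT, solve for n = PV / (RT).
PV = 65 * 44.29 = 2878.85
RT = 8.314 * 461 = 3832.754
n = 2878.85 / 3832.754
n = 0.75111786 mol, rounded to 4 dp:

0.7511 mol


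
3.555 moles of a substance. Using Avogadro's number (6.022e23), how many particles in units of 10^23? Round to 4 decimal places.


N = n * NA, then divide by 1e23 for the requested units.
N / 1e23 = n * 6.022
N / 1e23 = 3.555 * 6.022
N / 1e23 = 21.40821, rounded to 4 dp:

21.4082


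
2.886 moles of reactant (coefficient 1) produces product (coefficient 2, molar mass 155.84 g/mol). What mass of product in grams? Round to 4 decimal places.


Use the coefficient ratio to convert reactant moles to product moles, then multiply by the product's molar mass.
moles_P = moles_R * (coeff_P / coeff_R) = 2.886 * (2/1) = 5.772
mass_P = moles_P * M_P = 5.772 * 155.84
mass_P = 899.50848 g, rounded to 4 dp:

899.5085 g


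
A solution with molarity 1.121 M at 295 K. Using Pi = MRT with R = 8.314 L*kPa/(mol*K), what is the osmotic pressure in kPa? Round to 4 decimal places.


Osmotic pressure (van't Hoff): Pi = M*R*T.
RT = 8.314 * 295 = 2452.63
Pi = 1.121 * 2452.63
Pi = 2749.39823 kPa, rounded to 4 dp:

2749.3982 kPa


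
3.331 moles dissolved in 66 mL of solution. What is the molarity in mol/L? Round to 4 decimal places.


Convert volume to liters: V_L = V_mL / 1000.
V_L = 66 / 1000 = 0.066 L
M = n / V_L = 3.331 / 0.066
M = 50.46969697 mol/L, rounded to 4 dp:

50.4697 mol/L


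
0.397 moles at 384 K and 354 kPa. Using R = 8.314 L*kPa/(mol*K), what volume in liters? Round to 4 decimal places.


PV = nRT, solve for V = nRT / P.
nRT = 0.397 * 8.314 * 384 = 1267.4527
V = 1267.4527 / 354
V = 3.58037486 L, rounded to 4 dp:

3.5804 L


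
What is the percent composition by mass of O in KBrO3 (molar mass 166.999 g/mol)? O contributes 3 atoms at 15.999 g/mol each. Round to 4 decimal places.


pct = 100 * (n_elem * M_elem) / M_total
mass_contribution = 3 * 15.999 = 47.997 g/mol
pct = 100 * 47.997 / 166.999
pct = 28.74089066 %, rounded to 4 dp:

28.7409 %


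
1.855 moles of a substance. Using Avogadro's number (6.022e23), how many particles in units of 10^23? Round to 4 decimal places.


N = n * NA, then divide by 1e23 for the requested units.
N / 1e23 = n * 6.022
N / 1e23 = 1.855 * 6.022
N / 1e23 = 11.17081, rounded to 4 dp:

11.1708


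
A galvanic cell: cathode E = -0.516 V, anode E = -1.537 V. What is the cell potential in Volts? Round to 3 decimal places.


Standard cell potential: E_cell = E_cathode - E_anode.
E_cell = -0.516 - (-1.537)
E_cell = 1.021 V, rounded to 3 dp:

1.021 V


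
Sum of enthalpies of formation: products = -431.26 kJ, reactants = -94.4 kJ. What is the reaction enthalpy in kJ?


dH_rxn = sum(dH_f products) - sum(dH_f reactants)
dH_rxn = -431.26 - (-94.4)
dH_rxn = -336.86 kJ:

-336.86 kJ


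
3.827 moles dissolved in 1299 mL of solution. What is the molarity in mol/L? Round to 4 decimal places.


Convert volume to liters: V_L = V_mL / 1000.
V_L = 1299 / 1000 = 1.299 L
M = n / V_L = 3.827 / 1.299
M = 2.94611239 mol/L, rounded to 4 dp:

2.9461 mol/L


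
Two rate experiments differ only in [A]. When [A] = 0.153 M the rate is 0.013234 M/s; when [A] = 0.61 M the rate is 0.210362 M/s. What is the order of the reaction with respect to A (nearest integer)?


Rate is proportional to [A]^n, so rate2/rate1 = ([A]2/[A]1)^n. Take logs to solve for n.
rate2/rate1 = 0.210362 / 0.013234 = 15.8956
[A]2/[A]1 = 0.61 / 0.153 = 3.9869
n = ln(15.8956) / ln(3.9869) = 2.0
Nearest integer order:

2


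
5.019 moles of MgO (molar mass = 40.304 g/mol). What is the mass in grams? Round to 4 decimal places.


mass = n * M
mass = 5.019 * 40.304
mass = 202.285776 g, rounded to 4 dp:

202.2858 g


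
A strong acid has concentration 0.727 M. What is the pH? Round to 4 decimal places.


A strong acid dissociates completely, so [H+] equals the given concentration.
pH = -log10([H+]) = -log10(0.727)
pH = 0.13846559, rounded to 4 dp:

0.1385


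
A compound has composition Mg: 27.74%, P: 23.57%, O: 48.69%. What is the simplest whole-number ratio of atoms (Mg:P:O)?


Assume 100 g of compound, divide each mass% by atomic mass to get moles, then normalize by the smallest to get a raw atom ratio.
Moles per 100 g: Mg: 27.74/24.305 = 1.1413, P: 23.57/30.974 = 0.761, O: 48.69/15.999 = 3.0433
Raw ratio (divide by min = 0.761): Mg: 1.5, P: 1.0, O: 3.999
Multiply by 2 to clear fractions: Mg: 3.0 ~= 3, P: 2.0 ~= 2, O: 7.999 ~= 8
Reduce by GCD to get the simplest whole-number ratio:

3:2:8


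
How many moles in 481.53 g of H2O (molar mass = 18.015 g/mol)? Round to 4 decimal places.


n = mass / M
n = 481.53 / 18.015
n = 26.72939217 mol, rounded to 4 dp:

26.7294 mol


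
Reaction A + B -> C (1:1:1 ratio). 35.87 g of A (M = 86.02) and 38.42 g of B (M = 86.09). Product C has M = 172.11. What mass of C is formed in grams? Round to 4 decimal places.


Find moles of each reactant; the smaller value is the limiting reagent in a 1:1:1 reaction, so moles_C equals moles of the limiter.
n_A = mass_A / M_A = 35.87 / 86.02 = 0.416996 mol
n_B = mass_B / M_B = 38.42 / 86.09 = 0.446277 mol
Limiting reagent: A (smaller), n_limiting = 0.416996 mol
mass_C = n_limiting * M_C = 0.416996 * 172.11
mass_C = 71.76918156 g, rounded to 4 dp:

71.7692 g


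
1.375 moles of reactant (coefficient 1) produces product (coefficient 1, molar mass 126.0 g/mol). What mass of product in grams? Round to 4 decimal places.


Use the coefficient ratio to convert reactant moles to product moles, then multiply by the product's molar mass.
moles_P = moles_R * (coeff_P / coeff_R) = 1.375 * (1/1) = 1.375
mass_P = moles_P * M_P = 1.375 * 126.0
mass_P = 173.25 g, rounded to 4 dp:

173.2500 g


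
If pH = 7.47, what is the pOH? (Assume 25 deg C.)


At 25 deg C, pH + pOH = 14.
pOH = 14 - pH = 14 - 7.47
pOH = 6.53:

6.53


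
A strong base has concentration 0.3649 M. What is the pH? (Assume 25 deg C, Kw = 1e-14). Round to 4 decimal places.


A strong base dissociates completely, so [OH-] equals the given concentration.
pOH = -log10([OH-]) = -log10(0.3649) = 0.437826
pH = 14 - pOH = 14 - 0.437826
pH = 13.562174, rounded to 4 dp:

13.5622


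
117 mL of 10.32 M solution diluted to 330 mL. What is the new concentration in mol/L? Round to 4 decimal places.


Dilution: M1*V1 = M2*V2, solve for M2.
M2 = M1*V1 / V2
M2 = 10.32 * 117 / 330
M2 = 1207.44 / 330
M2 = 3.65890909 mol/L, rounded to 4 dp:

3.6589 mol/L


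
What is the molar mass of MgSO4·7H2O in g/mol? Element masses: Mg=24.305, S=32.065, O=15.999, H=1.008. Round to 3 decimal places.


M = sum(count * atomic_mass) over atoms.
M = 1*24.305 + 1*32.065 + 11*15.999 + 14*1.008
M = 24.305 + 32.065 + 175.989 + 14.112
M = 246.471 g/mol, rounded to 3 dp:

246.471 g/mol


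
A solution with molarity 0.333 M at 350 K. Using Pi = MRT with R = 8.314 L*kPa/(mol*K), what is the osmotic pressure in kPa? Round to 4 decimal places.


Osmotic pressure (van't Hoff): Pi = M*R*T.
RT = 8.314 * 350 = 2909.9
Pi = 0.333 * 2909.9
Pi = 968.9967 kPa, rounded to 4 dp:

968.9967 kPa


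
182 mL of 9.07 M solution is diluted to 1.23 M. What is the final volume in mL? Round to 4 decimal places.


Dilution: M1*V1 = M2*V2, solve for V2.
V2 = M1*V1 / M2
V2 = 9.07 * 182 / 1.23
V2 = 1650.74 / 1.23
V2 = 1342.06504065 mL, rounded to 4 dp:

1342.0650 mL


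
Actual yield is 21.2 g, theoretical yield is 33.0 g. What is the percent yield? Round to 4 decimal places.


% yield = 100 * actual / theoretical
% yield = 100 * 21.2 / 33.0
% yield = 64.24242424 %, rounded to 4 dp:

64.2424 %


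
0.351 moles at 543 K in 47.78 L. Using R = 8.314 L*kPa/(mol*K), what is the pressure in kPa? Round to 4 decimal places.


PV = nRT, solve for P = nRT / V.
nRT = 0.351 * 8.314 * 543 = 1584.5902
P = 1584.5902 / 47.78
P = 33.16429887 kPa, rounded to 4 dp:

33.1643 kPa


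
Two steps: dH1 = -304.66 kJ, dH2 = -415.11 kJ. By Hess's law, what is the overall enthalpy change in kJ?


Hess's law: enthalpy is a state function, so add the step enthalpies.
dH_total = dH1 + dH2 = -304.66 + (-415.11)
dH_total = -719.77 kJ:

-719.77 kJ


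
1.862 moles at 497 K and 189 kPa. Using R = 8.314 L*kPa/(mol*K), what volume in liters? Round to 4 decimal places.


PV = nRT, solve for V = nRT / P.
nRT = 1.862 * 8.314 * 497 = 7693.892
V = 7693.892 / 189
V = 40.70842328 L, rounded to 4 dp:

40.7084 L


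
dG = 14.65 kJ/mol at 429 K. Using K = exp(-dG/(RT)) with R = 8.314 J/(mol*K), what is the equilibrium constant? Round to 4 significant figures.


dG is in kJ/mol; multiply by 1000 to match R in J/(mol*K).
RT = 8.314 * 429 = 3566.706 J/mol
exponent = -dG*1000 / (RT) = -(14.65*1000) / 3566.706 = -4.10743134
K = exp(-4.10743134)
K = 0.016449975, rounded to 4 significant figures:

0.01645


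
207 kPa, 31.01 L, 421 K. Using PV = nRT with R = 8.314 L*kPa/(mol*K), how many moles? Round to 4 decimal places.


PV = nRT, solve for n = PV / (RT).
PV = 207 * 31.01 = 6419.07
RT = 8.314 * 421 = 3500.194
n = 6419.07 / 3500.194
n = 1.83391835 mol, rounded to 4 dp:

1.8339 mol


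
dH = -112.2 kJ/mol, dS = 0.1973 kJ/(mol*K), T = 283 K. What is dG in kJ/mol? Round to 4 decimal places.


Gibbs: dG = dH - T*dS (consistent units, dS already in kJ/(mol*K)).
T*dS = 283 * 0.1973 = 55.8359
dG = -112.2 - (55.8359)
dG = -168.0359 kJ/mol, rounded to 4 dp:

-168.0359 kJ/mol


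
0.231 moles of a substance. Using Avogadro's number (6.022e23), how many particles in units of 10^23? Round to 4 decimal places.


N = n * NA, then divide by 1e23 for the requested units.
N / 1e23 = n * 6.022
N / 1e23 = 0.231 * 6.022
N / 1e23 = 1.391082, rounded to 4 dp:

1.3911


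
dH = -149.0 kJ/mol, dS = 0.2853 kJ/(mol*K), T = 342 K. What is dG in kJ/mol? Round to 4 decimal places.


Gibbs: dG = dH - T*dS (consistent units, dS already in kJ/(mol*K)).
T*dS = 342 * 0.2853 = 97.5726
dG = -149.0 - (97.5726)
dG = -246.5726 kJ/mol, rounded to 4 dp:

-246.5726 kJ/mol


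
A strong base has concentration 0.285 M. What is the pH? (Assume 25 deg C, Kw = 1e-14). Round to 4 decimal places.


A strong base dissociates completely, so [OH-] equals the given concentration.
pOH = -log10([OH-]) = -log10(0.285) = 0.545155
pH = 14 - pOH = 14 - 0.545155
pH = 13.454845, rounded to 4 dp:

13.4548


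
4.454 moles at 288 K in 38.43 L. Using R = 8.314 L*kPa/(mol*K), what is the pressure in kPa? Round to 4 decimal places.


PV = nRT, solve for P = nRT / V.
nRT = 4.454 * 8.314 * 288 = 10664.8001
P = 10664.8001 / 38.43
P = 277.51236274 kPa, rounded to 4 dp:

277.5124 kPa


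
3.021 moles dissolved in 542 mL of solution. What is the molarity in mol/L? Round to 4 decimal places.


Convert volume to liters: V_L = V_mL / 1000.
V_L = 542 / 1000 = 0.542 L
M = n / V_L = 3.021 / 0.542
M = 5.57380074 mol/L, rounded to 4 dp:

5.5738 mol/L


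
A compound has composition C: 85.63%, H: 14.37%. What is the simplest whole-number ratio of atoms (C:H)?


Assume 100 g of compound, divide each mass% by atomic mass to get moles, then normalize by the smallest to get a raw atom ratio.
Moles per 100 g: C: 85.63/12.011 = 7.1293, H: 14.37/1.008 = 14.256
Raw ratio (divide by min = 7.1293): C: 1.0, H: 2.0
Multiply by 1 to clear fractions: C: 1.0 ~= 1, H: 2.0 ~= 2
Reduce by GCD to get the simplest whole-number ratio:

1:2


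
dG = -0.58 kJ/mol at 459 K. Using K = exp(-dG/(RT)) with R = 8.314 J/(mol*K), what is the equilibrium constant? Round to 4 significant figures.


dG is in kJ/mol; multiply by 1000 to match R in J/(mol*K).
RT = 8.314 * 459 = 3816.126 J/mol
exponent = -dG*1000 / (RT) = -(-0.58*1000) / 3816.126 = 0.1519866
K = exp(0.1519866)
K = 1.1641446, rounded to 4 significant figures:

1.164


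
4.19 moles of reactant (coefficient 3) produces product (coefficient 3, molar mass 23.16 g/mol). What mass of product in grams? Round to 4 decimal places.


Use the coefficient ratio to convert reactant moles to product moles, then multiply by the product's molar mass.
moles_P = moles_R * (coeff_P / coeff_R) = 4.19 * (3/3) = 4.19
mass_P = moles_P * M_P = 4.19 * 23.16
mass_P = 97.0404 g, rounded to 4 dp:

97.0404 g


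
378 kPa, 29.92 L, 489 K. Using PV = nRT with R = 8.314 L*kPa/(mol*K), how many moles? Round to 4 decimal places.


PV = nRT, solve for n = PV / (RT).
PV = 378 * 29.92 = 11309.76
RT = 8.314 * 489 = 4065.546
n = 11309.76 / 4065.546
n = 2.78185513 mol, rounded to 4 dp:

2.7819 mol


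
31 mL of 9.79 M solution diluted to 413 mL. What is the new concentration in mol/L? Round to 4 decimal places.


Dilution: M1*V1 = M2*V2, solve for M2.
M2 = M1*V1 / V2
M2 = 9.79 * 31 / 413
M2 = 303.49 / 413
M2 = 0.73484262 mol/L, rounded to 4 dp:

0.7348 mol/L


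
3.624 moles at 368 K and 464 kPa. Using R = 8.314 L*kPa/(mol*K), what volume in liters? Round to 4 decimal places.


PV = nRT, solve for V = nRT / P.
nRT = 3.624 * 8.314 * 368 = 11087.8164
V = 11087.8164 / 464
V = 23.89615603 L, rounded to 4 dp:

23.8962 L


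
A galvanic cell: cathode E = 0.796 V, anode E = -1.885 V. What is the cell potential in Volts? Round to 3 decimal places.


Standard cell potential: E_cell = E_cathode - E_anode.
E_cell = 0.796 - (-1.885)
E_cell = 2.681 V, rounded to 3 dp:

2.681 V


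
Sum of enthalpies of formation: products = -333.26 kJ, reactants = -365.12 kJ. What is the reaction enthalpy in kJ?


dH_rxn = sum(dH_f products) - sum(dH_f reactants)
dH_rxn = -333.26 - (-365.12)
dH_rxn = 31.86 kJ:

31.86 kJ


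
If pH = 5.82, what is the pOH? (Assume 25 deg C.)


At 25 deg C, pH + pOH = 14.
pOH = 14 - pH = 14 - 5.82
pOH = 8.18:

8.18


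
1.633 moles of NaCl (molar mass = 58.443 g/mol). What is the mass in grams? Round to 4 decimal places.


mass = n * M
mass = 1.633 * 58.443
mass = 95.437419 g, rounded to 4 dp:

95.4374 g


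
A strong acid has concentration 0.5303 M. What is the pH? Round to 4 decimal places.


A strong acid dissociates completely, so [H+] equals the given concentration.
pH = -log10([H+]) = -log10(0.5303)
pH = 0.27547837, rounded to 4 dp:

0.2755


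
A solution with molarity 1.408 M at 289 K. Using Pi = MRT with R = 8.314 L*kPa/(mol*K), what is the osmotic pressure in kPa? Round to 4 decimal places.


Osmotic pressure (van't Hoff): Pi = M*R*T.
RT = 8.314 * 289 = 2402.746
Pi = 1.408 * 2402.746
Pi = 3383.066368 kPa, rounded to 4 dp:

3383.0664 kPa


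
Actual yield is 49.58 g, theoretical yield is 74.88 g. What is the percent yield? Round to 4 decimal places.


% yield = 100 * actual / theoretical
% yield = 100 * 49.58 / 74.88
% yield = 66.21260684 %, rounded to 4 dp:

66.2126 %


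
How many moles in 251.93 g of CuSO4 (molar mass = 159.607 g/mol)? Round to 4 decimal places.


n = mass / M
n = 251.93 / 159.607
n = 1.57843954 mol, rounded to 4 dp:

1.5784 mol


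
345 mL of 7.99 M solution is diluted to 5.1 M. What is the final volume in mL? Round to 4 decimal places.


Dilution: M1*V1 = M2*V2, solve for V2.
V2 = M1*V1 / M2
V2 = 7.99 * 345 / 5.1
V2 = 2756.55 / 5.1
V2 = 540.5 mL, rounded to 4 dp:

540.5000 mL


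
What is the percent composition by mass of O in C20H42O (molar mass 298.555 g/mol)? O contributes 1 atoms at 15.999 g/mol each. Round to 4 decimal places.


pct = 100 * (n_elem * M_elem) / M_total
mass_contribution = 1 * 15.999 = 15.999 g/mol
pct = 100 * 15.999 / 298.555
pct = 5.35881161 %, rounded to 4 dp:

5.3588 %


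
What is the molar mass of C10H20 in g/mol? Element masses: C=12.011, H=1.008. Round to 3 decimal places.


M = sum(count * atomic_mass) over atoms.
M = 10*12.011 + 20*1.008
M = 120.11 + 20.16
M = 140.27 g/mol, rounded to 3 dp:

140.270 g/mol


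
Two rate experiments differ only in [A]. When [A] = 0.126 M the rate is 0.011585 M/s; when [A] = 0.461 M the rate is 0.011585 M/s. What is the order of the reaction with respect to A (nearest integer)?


Rate is proportional to [A]^n, so rate2/rate1 = ([A]2/[A]1)^n. Take logs to solve for n.
rate2/rate1 = 0.011585 / 0.011585 = 1.0
[A]2/[A]1 = 0.461 / 0.126 = 3.6587
n = ln(1.0) / ln(3.6587) = 0.0
Nearest integer order:

0


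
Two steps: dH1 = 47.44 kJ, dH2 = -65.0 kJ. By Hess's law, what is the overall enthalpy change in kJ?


Hess's law: enthalpy is a state function, so add the step enthalpies.
dH_total = dH1 + dH2 = 47.44 + (-65.0)
dH_total = -17.56 kJ:

-17.56 kJ


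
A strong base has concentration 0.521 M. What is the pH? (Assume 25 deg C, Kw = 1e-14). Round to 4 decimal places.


A strong base dissociates completely, so [OH-] equals the given concentration.
pOH = -log10([OH-]) = -log10(0.521) = 0.283162
pH = 14 - pOH = 14 - 0.283162
pH = 13.716838, rounded to 4 dp:

13.7168


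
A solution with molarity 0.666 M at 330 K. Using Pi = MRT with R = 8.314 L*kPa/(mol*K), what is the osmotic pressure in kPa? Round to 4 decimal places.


Osmotic pressure (van't Hoff): Pi = M*R*T.
RT = 8.314 * 330 = 2743.62
Pi = 0.666 * 2743.62
Pi = 1827.25092 kPa, rounded to 4 dp:

1827.2509 kPa


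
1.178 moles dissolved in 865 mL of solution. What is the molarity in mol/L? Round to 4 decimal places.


Convert volume to liters: V_L = V_mL / 1000.
V_L = 865 / 1000 = 0.865 L
M = n / V_L = 1.178 / 0.865
M = 1.36184971 mol/L, rounded to 4 dp:

1.3618 mol/L


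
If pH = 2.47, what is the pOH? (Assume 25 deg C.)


At 25 deg C, pH + pOH = 14.
pOH = 14 - pH = 14 - 2.47
pOH = 11.53:

11.53


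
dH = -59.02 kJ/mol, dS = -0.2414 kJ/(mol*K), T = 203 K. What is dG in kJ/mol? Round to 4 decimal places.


Gibbs: dG = dH - T*dS (consistent units, dS already in kJ/(mol*K)).
T*dS = 203 * -0.2414 = -49.0042
dG = -59.02 - (-49.0042)
dG = -10.0158 kJ/mol, rounded to 4 dp:

-10.0158 kJ/mol


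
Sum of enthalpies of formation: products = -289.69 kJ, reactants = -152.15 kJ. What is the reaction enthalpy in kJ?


dH_rxn = sum(dH_f products) - sum(dH_f reactants)
dH_rxn = -289.69 - (-152.15)
dH_rxn = -137.54 kJ:

-137.54 kJ


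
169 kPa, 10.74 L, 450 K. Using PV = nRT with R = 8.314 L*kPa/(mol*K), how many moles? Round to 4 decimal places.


PV = nRT, solve for n = PV / (RT).
PV = 169 * 10.74 = 1815.06
RT = 8.314 * 450 = 3741.3
n = 1815.06 / 3741.3
n = 0.48514153 mol, rounded to 4 dp:

0.4851 mol


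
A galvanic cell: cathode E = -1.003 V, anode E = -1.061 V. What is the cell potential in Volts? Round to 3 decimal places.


Standard cell potential: E_cell = E_cathode - E_anode.
E_cell = -1.003 - (-1.061)
E_cell = 0.058 V, rounded to 3 dp:

0.058 V


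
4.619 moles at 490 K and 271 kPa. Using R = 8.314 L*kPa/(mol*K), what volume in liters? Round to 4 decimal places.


PV = nRT, solve for V = nRT / P.
nRT = 4.619 * 8.314 * 490 = 18817.1593
V = 18817.1593 / 271
V = 69.43601218 L, rounded to 4 dp:

69.4360 L


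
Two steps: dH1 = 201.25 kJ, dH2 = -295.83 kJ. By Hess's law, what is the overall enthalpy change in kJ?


Hess's law: enthalpy is a state function, so add the step enthalpies.
dH_total = dH1 + dH2 = 201.25 + (-295.83)
dH_total = -94.58 kJ:

-94.58 kJ


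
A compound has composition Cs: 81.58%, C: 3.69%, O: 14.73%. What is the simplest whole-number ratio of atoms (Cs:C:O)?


Assume 100 g of compound, divide each mass% by atomic mass to get moles, then normalize by the smallest to get a raw atom ratio.
Moles per 100 g: Cs: 81.58/132.905 = 0.6138, C: 3.69/12.011 = 0.3072, O: 14.73/15.999 = 0.9207
Raw ratio (divide by min = 0.3072): Cs: 1.998, C: 1.0, O: 2.997
Multiply by 1 to clear fractions: Cs: 1.998 ~= 2, C: 1.0 ~= 1, O: 2.997 ~= 3
Reduce by GCD to get the simplest whole-number ratio:

2:1:3


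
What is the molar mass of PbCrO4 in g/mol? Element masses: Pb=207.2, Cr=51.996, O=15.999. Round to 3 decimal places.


M = sum(count * atomic_mass) over atoms.
M = 1*207.2 + 1*51.996 + 4*15.999
M = 207.2 + 51.996 + 63.996
M = 323.192 g/mol, rounded to 3 dp:

323.192 g/mol


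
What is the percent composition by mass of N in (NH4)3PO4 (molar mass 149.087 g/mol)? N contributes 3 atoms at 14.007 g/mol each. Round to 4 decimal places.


pct = 100 * (n_elem * M_elem) / M_total
mass_contribution = 3 * 14.007 = 42.021 g/mol
pct = 100 * 42.021 / 149.087
pct = 28.18555608 %, rounded to 4 dp:

28.1856 %


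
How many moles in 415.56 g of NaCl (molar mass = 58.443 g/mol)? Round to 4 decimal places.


n = mass / M
n = 415.56 / 58.443
n = 7.11051794 mol, rounded to 4 dp:

7.1105 mol


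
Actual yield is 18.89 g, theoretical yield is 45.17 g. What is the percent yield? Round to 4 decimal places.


% yield = 100 * actual / theoretical
% yield = 100 * 18.89 / 45.17
% yield = 41.8197919 %, rounded to 4 dp:

41.8198 %


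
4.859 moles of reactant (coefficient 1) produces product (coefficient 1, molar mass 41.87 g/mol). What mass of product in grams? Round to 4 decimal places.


Use the coefficient ratio to convert reactant moles to product moles, then multiply by the product's molar mass.
moles_P = moles_R * (coeff_P / coeff_R) = 4.859 * (1/1) = 4.859
mass_P = moles_P * M_P = 4.859 * 41.87
mass_P = 203.44633 g, rounded to 4 dp:

203.4463 g


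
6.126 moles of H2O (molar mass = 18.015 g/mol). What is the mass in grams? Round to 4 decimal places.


mass = n * M
mass = 6.126 * 18.015
mass = 110.35989 g, rounded to 4 dp:

110.3599 g


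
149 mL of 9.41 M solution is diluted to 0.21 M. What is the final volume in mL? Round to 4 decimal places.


Dilution: M1*V1 = M2*V2, solve for V2.
V2 = M1*V1 / M2
V2 = 9.41 * 149 / 0.21
V2 = 1402.09 / 0.21
V2 = 6676.61904762 mL, rounded to 4 dp:

6676.6190 mL


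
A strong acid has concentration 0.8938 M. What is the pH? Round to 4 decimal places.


A strong acid dissociates completely, so [H+] equals the given concentration.
pH = -log10([H+]) = -log10(0.8938)
pH = 0.04875965, rounded to 4 dp:

0.0488


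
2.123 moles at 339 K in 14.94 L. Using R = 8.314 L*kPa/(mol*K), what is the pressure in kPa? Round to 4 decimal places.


PV = nRT, solve for P = nRT / V.
nRT = 2.123 * 8.314 * 339 = 5983.5609
P = 5983.5609 / 14.94
P = 400.50608434 kPa, rounded to 4 dp:

400.5061 kPa


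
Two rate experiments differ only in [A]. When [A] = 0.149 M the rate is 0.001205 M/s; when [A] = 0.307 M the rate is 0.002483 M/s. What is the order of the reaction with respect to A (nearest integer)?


Rate is proportional to [A]^n, so rate2/rate1 = ([A]2/[A]1)^n. Take logs to solve for n.
rate2/rate1 = 0.002483 / 0.001205 = 2.0606
[A]2/[A]1 = 0.307 / 0.149 = 2.0604
n = ln(2.0606) / ln(2.0604) = 1.0
Nearest integer order:

1


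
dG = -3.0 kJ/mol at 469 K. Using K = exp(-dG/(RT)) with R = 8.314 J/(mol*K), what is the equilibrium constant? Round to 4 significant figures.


dG is in kJ/mol; multiply by 1000 to match R in J/(mol*K).
RT = 8.314 * 469 = 3899.266 J/mol
exponent = -dG*1000 / (RT) = -(-3.0*1000) / 3899.266 = 0.76937557
K = exp(0.76937557)
K = 2.1584181, rounded to 4 significant figures:

2.158


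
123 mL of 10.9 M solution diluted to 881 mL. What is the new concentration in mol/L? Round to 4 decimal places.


Dilution: M1*V1 = M2*V2, solve for M2.
M2 = M1*V1 / V2
M2 = 10.9 * 123 / 881
M2 = 1340.7 / 881
M2 = 1.52179342 mol/L, rounded to 4 dp:

1.5218 mol/L


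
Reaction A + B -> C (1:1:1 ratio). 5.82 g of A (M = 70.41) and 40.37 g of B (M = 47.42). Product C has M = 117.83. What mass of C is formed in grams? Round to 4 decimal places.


Find moles of each reactant; the smaller value is the limiting reagent in a 1:1:1 reaction, so moles_C equals moles of the limiter.
n_A = mass_A / M_A = 5.82 / 70.41 = 0.082659 mol
n_B = mass_B / M_B = 40.37 / 47.42 = 0.851329 mol
Limiting reagent: A (smaller), n_limiting = 0.082659 mol
mass_C = n_limiting * M_C = 0.082659 * 117.83
mass_C = 9.73970997 g, rounded to 4 dp:

9.7397 g


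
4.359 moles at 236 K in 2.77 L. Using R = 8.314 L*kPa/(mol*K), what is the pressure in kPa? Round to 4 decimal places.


PV = nRT, solve for P = nRT / V.
nRT = 4.359 * 8.314 * 236 = 8552.8113
P = 8552.8113 / 2.77
P = 3087.65750903 kPa, rounded to 4 dp:

3087.6575 kPa


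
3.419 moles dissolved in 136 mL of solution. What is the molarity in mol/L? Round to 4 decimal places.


Convert volume to liters: V_L = V_mL / 1000.
V_L = 136 / 1000 = 0.136 L
M = n / V_L = 3.419 / 0.136
M = 25.13970588 mol/L, rounded to 4 dp:

25.1397 mol/L


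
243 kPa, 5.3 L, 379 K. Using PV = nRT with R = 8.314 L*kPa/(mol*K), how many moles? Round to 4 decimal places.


PV = nRT, solve for n = PV / (RT).
PV = 243 * 5.3 = 1287.9
RT = 8.314 * 379 = 3151.006
n = 1287.9 / 3151.006
n = 0.40872661 mol, rounded to 4 dp:

0.4087 mol


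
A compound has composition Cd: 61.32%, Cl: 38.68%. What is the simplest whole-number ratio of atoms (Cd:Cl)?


Assume 100 g of compound, divide each mass% by atomic mass to get moles, then normalize by the smallest to get a raw atom ratio.
Moles per 100 g: Cd: 61.32/112.414 = 0.5455, Cl: 38.68/35.453 = 1.091
Raw ratio (divide by min = 0.5455): Cd: 1.0, Cl: 2.0
Multiply by 1 to clear fractions: Cd: 1.0 ~= 1, Cl: 2.0 ~= 2
Reduce by GCD to get the simplest whole-number ratio:

1:2


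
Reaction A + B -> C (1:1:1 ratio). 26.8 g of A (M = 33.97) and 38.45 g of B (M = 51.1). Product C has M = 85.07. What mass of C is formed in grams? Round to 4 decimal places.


Find moles of each reactant; the smaller value is the limiting reagent in a 1:1:1 reaction, so moles_C equals moles of the limiter.
n_A = mass_A / M_A = 26.8 / 33.97 = 0.788931 mol
n_B = mass_B / M_B = 38.45 / 51.1 = 0.752446 mol
Limiting reagent: B (smaller), n_limiting = 0.752446 mol
mass_C = n_limiting * M_C = 0.752446 * 85.07
mass_C = 64.01058122 g, rounded to 4 dp:

64.0106 g


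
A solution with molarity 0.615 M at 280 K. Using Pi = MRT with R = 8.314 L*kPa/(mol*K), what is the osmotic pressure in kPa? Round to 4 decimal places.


Osmotic pressure (van't Hoff): Pi = M*R*T.
RT = 8.314 * 280 = 2327.92
Pi = 0.615 * 2327.92
Pi = 1431.6708 kPa, rounded to 4 dp:

1431.6708 kPa


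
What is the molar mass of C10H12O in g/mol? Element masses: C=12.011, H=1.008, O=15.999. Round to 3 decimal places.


M = sum(count * atomic_mass) over atoms.
M = 10*12.011 + 12*1.008 + 1*15.999
M = 120.11 + 12.096 + 15.999
M = 148.205 g/mol, rounded to 3 dp:

148.205 g/mol


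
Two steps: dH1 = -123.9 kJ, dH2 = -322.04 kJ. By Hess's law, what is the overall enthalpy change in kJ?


Hess's law: enthalpy is a state function, so add the step enthalpies.
dH_total = dH1 + dH2 = -123.9 + (-322.04)
dH_total = -445.94 kJ:

-445.94 kJ


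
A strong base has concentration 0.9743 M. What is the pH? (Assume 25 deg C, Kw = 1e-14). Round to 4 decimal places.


A strong base dissociates completely, so [OH-] equals the given concentration.
pOH = -log10([OH-]) = -log10(0.9743) = 0.011307
pH = 14 - pOH = 14 - 0.011307
pH = 13.988693, rounded to 4 dp:

13.9887


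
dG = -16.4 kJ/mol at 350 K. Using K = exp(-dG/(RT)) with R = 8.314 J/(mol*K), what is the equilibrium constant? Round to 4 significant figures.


dG is in kJ/mol; multiply by 1000 to match R in J/(mol*K).
RT = 8.314 * 350 = 2909.9 J/mol
exponent = -dG*1000 / (RT) = -(-16.4*1000) / 2909.9 = 5.63593251
K = exp(5.63593251)
K = 280.3202, rounded to 4 significant figures:

280.3


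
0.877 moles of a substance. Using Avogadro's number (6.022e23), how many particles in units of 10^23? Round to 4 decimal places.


N = n * NA, then divide by 1e23 for the requested units.
N / 1e23 = n * 6.022
N / 1e23 = 0.877 * 6.022
N / 1e23 = 5.281294, rounded to 4 dp:

5.2813


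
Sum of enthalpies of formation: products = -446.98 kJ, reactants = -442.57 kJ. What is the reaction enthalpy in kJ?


dH_rxn = sum(dH_f products) - sum(dH_f reactants)
dH_rxn = -446.98 - (-442.57)
dH_rxn = -4.41 kJ:

-4.41 kJ


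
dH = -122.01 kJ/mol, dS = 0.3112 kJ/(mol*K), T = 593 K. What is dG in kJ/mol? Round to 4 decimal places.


Gibbs: dG = dH - T*dS (consistent units, dS already in kJ/(mol*K)).
T*dS = 593 * 0.3112 = 184.5416
dG = -122.01 - (184.5416)
dG = -306.5516 kJ/mol, rounded to 4 dp:

-306.5516 kJ/mol


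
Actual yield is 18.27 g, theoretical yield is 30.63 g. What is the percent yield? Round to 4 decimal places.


% yield = 100 * actual / theoretical
% yield = 100 * 18.27 / 30.63
% yield = 59.64740451 %, rounded to 4 dp:

59.6474 %


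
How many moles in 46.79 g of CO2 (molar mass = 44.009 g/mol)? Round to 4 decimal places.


n = mass / M
n = 46.79 / 44.009
n = 1.06319162 mol, rounded to 4 dp:

1.0632 mol


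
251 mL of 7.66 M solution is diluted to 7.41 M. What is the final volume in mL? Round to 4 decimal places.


Dilution: M1*V1 = M2*V2, solve for V2.
V2 = M1*V1 / M2
V2 = 7.66 * 251 / 7.41
V2 = 1922.66 / 7.41
V2 = 259.4682861 mL, rounded to 4 dp:

259.4683 mL


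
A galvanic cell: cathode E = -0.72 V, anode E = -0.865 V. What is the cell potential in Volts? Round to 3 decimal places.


Standard cell potential: E_cell = E_cathode - E_anode.
E_cell = -0.72 - (-0.865)
E_cell = 0.145 V, rounded to 3 dp:

0.145 V


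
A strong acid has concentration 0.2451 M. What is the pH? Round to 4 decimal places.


A strong acid dissociates completely, so [H+] equals the given concentration.
pH = -log10([H+]) = -log10(0.2451)
pH = 0.61065669, rounded to 4 dp:

0.6107


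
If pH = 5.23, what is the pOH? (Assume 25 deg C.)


At 25 deg C, pH + pOH = 14.
pOH = 14 - pH = 14 - 5.23
pOH = 8.77:

8.77


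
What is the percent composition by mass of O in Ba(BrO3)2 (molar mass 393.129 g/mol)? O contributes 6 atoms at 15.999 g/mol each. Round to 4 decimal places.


pct = 100 * (n_elem * M_elem) / M_total
mass_contribution = 6 * 15.999 = 95.994 g/mol
pct = 100 * 95.994 / 393.129
pct = 24.41793915 %, rounded to 4 dp:

24.4179 %


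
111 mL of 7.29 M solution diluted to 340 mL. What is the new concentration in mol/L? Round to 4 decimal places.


Dilution: M1*V1 = M2*V2, solve for M2.
M2 = M1*V1 / V2
M2 = 7.29 * 111 / 340
M2 = 809.19 / 340
M2 = 2.37997059 mol/L, rounded to 4 dp:

2.3800 mol/L


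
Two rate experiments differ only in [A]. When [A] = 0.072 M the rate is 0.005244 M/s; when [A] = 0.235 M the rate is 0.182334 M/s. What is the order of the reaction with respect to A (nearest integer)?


Rate is proportional to [A]^n, so rate2/rate1 = ([A]2/[A]1)^n. Take logs to solve for n.
rate2/rate1 = 0.182334 / 0.005244 = 34.77
[A]2/[A]1 = 0.235 / 0.072 = 3.2639
n = ln(34.77) / ln(3.2639) = 3.0
Nearest integer order:

3


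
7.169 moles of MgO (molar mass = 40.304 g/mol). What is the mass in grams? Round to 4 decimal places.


mass = n * M
mass = 7.169 * 40.304
mass = 288.939376 g, rounded to 4 dp:

288.9394 g


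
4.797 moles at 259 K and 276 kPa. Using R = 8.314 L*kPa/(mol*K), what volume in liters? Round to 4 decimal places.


PV = nRT, solve for V = nRT / P.
nRT = 4.797 * 8.314 * 259 = 10329.5048
V = 10329.5048 / 276
V = 37.42574203 L, rounded to 4 dp:

37.4257 L


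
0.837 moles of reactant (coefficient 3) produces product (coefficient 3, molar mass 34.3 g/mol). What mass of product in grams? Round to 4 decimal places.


Use the coefficient ratio to convert reactant moles to product moles, then multiply by the product's molar mass.
moles_P = moles_R * (coeff_P / coeff_R) = 0.837 * (3/3) = 0.837
mass_P = moles_P * M_P = 0.837 * 34.3
mass_P = 28.7091 g, rounded to 4 dp:

28.7091 g


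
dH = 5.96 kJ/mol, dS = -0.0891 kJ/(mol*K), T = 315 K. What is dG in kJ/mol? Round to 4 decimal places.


Gibbs: dG = dH - T*dS (consistent units, dS already in kJ/(mol*K)).
T*dS = 315 * -0.0891 = -28.0665
dG = 5.96 - (-28.0665)
dG = 34.0265 kJ/mol, rounded to 4 dp:

34.0265 kJ/mol


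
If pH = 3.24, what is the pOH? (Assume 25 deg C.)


At 25 deg C, pH + pOH = 14.
pOH = 14 - pH = 14 - 3.24
pOH = 10.76:

10.76


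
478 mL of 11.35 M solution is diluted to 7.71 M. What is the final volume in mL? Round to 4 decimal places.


Dilution: M1*V1 = M2*V2, solve for V2.
V2 = M1*V1 / M2
V2 = 11.35 * 478 / 7.71
V2 = 5425.3 / 7.71
V2 = 703.67055772 mL, rounded to 4 dp:

703.6706 mL


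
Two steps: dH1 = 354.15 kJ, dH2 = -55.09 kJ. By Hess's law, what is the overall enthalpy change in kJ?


Hess's law: enthalpy is a state function, so add the step enthalpies.
dH_total = dH1 + dH2 = 354.15 + (-55.09)
dH_total = 299.06 kJ:

299.06 kJ


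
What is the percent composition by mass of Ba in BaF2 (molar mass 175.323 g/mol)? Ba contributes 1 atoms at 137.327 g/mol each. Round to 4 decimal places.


pct = 100 * (n_elem * M_elem) / M_total
mass_contribution = 1 * 137.327 = 137.327 g/mol
pct = 100 * 137.327 / 175.323
pct = 78.32800032 %, rounded to 4 dp:

78.3280 %


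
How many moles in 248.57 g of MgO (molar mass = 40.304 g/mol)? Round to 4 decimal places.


n = mass / M
n = 248.57 / 40.304
n = 6.16737793 mol, rounded to 4 dp:

6.1674 mol


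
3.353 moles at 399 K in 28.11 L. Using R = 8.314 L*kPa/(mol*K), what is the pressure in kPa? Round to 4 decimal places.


PV = nRT, solve for P = nRT / V.
nRT = 3.353 * 8.314 * 399 = 11122.86
P = 11122.86 / 28.11
P = 395.6905016 kPa, rounded to 4 dp:

395.6905 kPa


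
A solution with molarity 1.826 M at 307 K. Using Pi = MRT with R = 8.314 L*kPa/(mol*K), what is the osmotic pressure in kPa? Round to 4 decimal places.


Osmotic pressure (van't Hoff): Pi = M*R*T.
RT = 8.314 * 307 = 2552.398
Pi = 1.826 * 2552.398
Pi = 4660.678748 kPa, rounded to 4 dp:

4660.6787 kPa


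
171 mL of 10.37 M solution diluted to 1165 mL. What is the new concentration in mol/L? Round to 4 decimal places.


Dilution: M1*V1 = M2*V2, solve for M2.
M2 = M1*V1 / V2
M2 = 10.37 * 171 / 1165
M2 = 1773.27 / 1165
M2 = 1.52212017 mol/L, rounded to 4 dp:

1.5221 mol/L


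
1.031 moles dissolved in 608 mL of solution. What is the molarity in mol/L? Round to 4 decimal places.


Convert volume to liters: V_L = V_mL / 1000.
V_L = 608 / 1000 = 0.608 L
M = n / V_L = 1.031 / 0.608
M = 1.69572368 mol/L, rounded to 4 dp:

1.6957 mol/L


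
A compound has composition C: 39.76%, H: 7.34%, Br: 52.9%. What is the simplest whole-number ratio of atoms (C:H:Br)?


Assume 100 g of compound, divide each mass% by atomic mass to get moles, then normalize by the smallest to get a raw atom ratio.
Moles per 100 g: C: 39.76/12.011 = 3.3103, H: 7.34/1.008 = 7.2817, Br: 52.9/79.904 = 0.662
Raw ratio (divide by min = 0.662): C: 5.0, H: 10.999, Br: 1.0
Multiply by 1 to clear fractions: C: 5.0 ~= 5, H: 10.999 ~= 11, Br: 1.0 ~= 1
Reduce by GCD to get the simplest whole-number ratio:

5:11:1


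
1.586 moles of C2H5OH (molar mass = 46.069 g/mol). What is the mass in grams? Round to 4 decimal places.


mass = n * M
mass = 1.586 * 46.069
mass = 73.065434 g, rounded to 4 dp:

73.0654 g
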